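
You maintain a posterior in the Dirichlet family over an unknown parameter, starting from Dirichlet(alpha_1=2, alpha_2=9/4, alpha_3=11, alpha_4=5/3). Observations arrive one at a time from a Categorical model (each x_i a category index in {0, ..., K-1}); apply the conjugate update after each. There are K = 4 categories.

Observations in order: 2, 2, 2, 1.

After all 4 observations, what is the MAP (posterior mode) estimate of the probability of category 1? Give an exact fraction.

27/203

obs 1: x=2 → posterior Dirichlet(2, 9/4, 12, 5/3)
obs 2: x=2 → posterior Dirichlet(2, 9/4, 13, 5/3)
obs 3: x=2 → posterior Dirichlet(2, 9/4, 14, 5/3)
obs 4: x=1 → posterior Dirichlet(2, 13/4, 14, 5/3)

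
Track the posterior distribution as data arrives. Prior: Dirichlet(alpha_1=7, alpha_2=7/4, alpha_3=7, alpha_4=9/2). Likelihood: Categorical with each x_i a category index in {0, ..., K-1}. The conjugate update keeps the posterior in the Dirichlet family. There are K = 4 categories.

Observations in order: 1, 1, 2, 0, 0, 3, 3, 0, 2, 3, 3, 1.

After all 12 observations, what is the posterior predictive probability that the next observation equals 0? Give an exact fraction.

obs 1: x=1 → posterior Dirichlet(7, 11/4, 7, 9/2)
obs 2: x=1 → posterior Dirichlet(7, 15/4, 7, 9/2)
obs 3: x=2 → posterior Dirichlet(7, 15/4, 8, 9/2)
obs 4: x=0 → posterior Dirichlet(8, 15/4, 8, 9/2)
obs 5: x=0 → posterior Dirichlet(9, 15/4, 8, 9/2)
obs 6: x=3 → posterior Dirichlet(9, 15/4, 8, 11/2)
obs 7: x=3 → posterior Dirichlet(9, 15/4, 8, 13/2)
obs 8: x=0 → posterior Dirichlet(10, 15/4, 8, 13/2)
obs 9: x=2 → posterior Dirichlet(10, 15/4, 9, 13/2)
obs 10: x=3 → posterior Dirichlet(10, 15/4, 9, 15/2)
obs 11: x=3 → posterior Dirichlet(10, 15/4, 9, 17/2)
obs 12: x=1 → posterior Dirichlet(10, 19/4, 9, 17/2)

40/129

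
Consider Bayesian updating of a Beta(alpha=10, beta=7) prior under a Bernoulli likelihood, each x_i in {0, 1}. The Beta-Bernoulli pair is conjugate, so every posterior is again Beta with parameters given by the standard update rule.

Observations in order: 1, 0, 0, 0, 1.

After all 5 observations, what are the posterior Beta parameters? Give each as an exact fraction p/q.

alpha=12, beta=10

obs 1: x=1 → posterior Beta(11, 7)
obs 2: x=0 → posterior Beta(11, 8)
obs 3: x=0 → posterior Beta(11, 9)
obs 4: x=0 → posterior Beta(11, 10)
obs 5: x=1 → posterior Beta(12, 10)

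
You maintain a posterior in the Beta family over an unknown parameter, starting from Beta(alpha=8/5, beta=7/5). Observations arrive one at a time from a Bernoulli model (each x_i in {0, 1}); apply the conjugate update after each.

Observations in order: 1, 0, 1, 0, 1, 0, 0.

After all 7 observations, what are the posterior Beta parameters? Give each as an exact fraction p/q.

alpha=23/5, beta=27/5

obs 1: x=1 → posterior Beta(13/5, 7/5)
obs 2: x=0 → posterior Beta(13/5, 12/5)
obs 3: x=1 → posterior Beta(18/5, 12/5)
obs 4: x=0 → posterior Beta(18/5, 17/5)
obs 5: x=1 → posterior Beta(23/5, 17/5)
obs 6: x=0 → posterior Beta(23/5, 22/5)
obs 7: x=0 → posterior Beta(23/5, 27/5)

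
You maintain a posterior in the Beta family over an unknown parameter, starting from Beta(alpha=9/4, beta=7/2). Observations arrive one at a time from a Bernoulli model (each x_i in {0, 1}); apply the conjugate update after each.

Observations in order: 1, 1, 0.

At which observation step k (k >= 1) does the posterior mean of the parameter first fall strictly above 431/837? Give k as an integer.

k = 2

obs 1: x=1 → posterior Beta(13/4, 7/2)
obs 2: x=1 → posterior Beta(17/4, 7/2)
obs 3: x=0 → posterior Beta(17/4, 9/2)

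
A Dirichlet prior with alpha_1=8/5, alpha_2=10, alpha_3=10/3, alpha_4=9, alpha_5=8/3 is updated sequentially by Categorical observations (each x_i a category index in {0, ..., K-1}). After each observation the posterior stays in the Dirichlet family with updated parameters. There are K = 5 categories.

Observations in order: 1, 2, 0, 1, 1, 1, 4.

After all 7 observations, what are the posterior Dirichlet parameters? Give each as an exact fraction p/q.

alpha_1=13/5, alpha_2=14, alpha_3=13/3, alpha_4=9, alpha_5=11/3

obs 1: x=1 → posterior Dirichlet(8/5, 11, 10/3, 9, 8/3)
obs 2: x=2 → posterior Dirichlet(8/5, 11, 13/3, 9, 8/3)
obs 3: x=0 → posterior Dirichlet(13/5, 11, 13/3, 9, 8/3)
obs 4: x=1 → posterior Dirichlet(13/5, 12, 13/3, 9, 8/3)
obs 5: x=1 → posterior Dirichlet(13/5, 13, 13/3, 9, 8/3)
obs 6: x=1 → posterior Dirichlet(13/5, 14, 13/3, 9, 8/3)
obs 7: x=4 → posterior Dirichlet(13/5, 14, 13/3, 9, 11/3)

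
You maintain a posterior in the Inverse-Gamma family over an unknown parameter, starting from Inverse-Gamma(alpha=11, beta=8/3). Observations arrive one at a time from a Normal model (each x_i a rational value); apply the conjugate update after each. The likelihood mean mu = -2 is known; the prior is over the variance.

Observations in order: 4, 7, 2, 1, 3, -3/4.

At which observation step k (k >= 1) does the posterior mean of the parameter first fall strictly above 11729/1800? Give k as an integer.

obs 1: x=4 → posterior Inverse-Gamma(23/2, 62/3)
obs 2: x=7 → posterior Inverse-Gamma(12, 367/6)
obs 3: x=2 → posterior Inverse-Gamma(25/2, 415/6)
obs 4: x=1 → posterior Inverse-Gamma(13, 221/3)
obs 5: x=3 → posterior Inverse-Gamma(27/2, 517/6)
obs 6: x=-3/4 → posterior Inverse-Gamma(14, 8347/96)

k = 5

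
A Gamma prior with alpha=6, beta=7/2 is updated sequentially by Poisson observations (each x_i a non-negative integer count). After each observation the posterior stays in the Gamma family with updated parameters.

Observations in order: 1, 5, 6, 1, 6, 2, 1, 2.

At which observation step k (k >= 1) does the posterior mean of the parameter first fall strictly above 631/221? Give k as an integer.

k = 5

obs 1: x=1 → posterior Gamma(7, 9/2)
obs 2: x=5 → posterior Gamma(12, 11/2)
obs 3: x=6 → posterior Gamma(18, 13/2)
obs 4: x=1 → posterior Gamma(19, 15/2)
obs 5: x=6 → posterior Gamma(25, 17/2)
obs 6: x=2 → posterior Gamma(27, 19/2)
obs 7: x=1 → posterior Gamma(28, 21/2)
obs 8: x=2 → posterior Gamma(30, 23/2)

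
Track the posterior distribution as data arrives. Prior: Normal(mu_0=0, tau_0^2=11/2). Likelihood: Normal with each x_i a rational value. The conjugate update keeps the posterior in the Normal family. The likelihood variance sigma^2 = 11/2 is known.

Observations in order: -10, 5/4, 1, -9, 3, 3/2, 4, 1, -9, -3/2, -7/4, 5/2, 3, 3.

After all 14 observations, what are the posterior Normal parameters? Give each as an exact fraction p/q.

mu_0=-11/15, tau_0^2=11/30

obs 1: x=-10 → posterior Normal(-5, 11/4)
obs 2: x=5/4 → posterior Normal(-35/12, 11/6)
obs 3: x=1 → posterior Normal(-31/16, 11/8)
obs 4: x=-9 → posterior Normal(-67/20, 11/10)
obs 5: x=3 → posterior Normal(-55/24, 11/12)
obs 6: x=3/2 → posterior Normal(-7/4, 11/14)
obs 7: x=4 → posterior Normal(-33/32, 11/16)
obs 8: x=1 → posterior Normal(-29/36, 11/18)
obs 9: x=-9 → posterior Normal(-13/8, 11/20)
obs 10: x=-3/2 → posterior Normal(-71/44, 1/2)
obs 11: x=-7/4 → posterior Normal(-13/8, 11/24)
obs 12: x=5/2 → posterior Normal(-17/13, 11/26)
obs 13: x=3 → posterior Normal(-1, 11/28)
obs 14: x=3 → posterior Normal(-11/15, 11/30)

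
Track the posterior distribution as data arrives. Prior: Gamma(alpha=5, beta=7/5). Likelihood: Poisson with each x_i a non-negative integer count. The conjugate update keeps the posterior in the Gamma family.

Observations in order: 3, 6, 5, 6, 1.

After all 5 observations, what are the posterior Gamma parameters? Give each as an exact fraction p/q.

alpha=26, beta=32/5

obs 1: x=3 → posterior Gamma(8, 12/5)
obs 2: x=6 → posterior Gamma(14, 17/5)
obs 3: x=5 → posterior Gamma(19, 22/5)
obs 4: x=6 → posterior Gamma(25, 27/5)
obs 5: x=1 → posterior Gamma(26, 32/5)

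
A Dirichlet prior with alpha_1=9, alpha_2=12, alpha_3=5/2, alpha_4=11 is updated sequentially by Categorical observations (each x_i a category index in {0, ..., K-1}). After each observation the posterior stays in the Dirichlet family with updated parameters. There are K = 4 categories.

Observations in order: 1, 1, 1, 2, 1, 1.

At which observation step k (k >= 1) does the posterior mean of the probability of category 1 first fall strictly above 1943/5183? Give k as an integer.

obs 1: x=1 → posterior Dirichlet(9, 13, 5/2, 11)
obs 2: x=1 → posterior Dirichlet(9, 14, 5/2, 11)
obs 3: x=1 → posterior Dirichlet(9, 15, 5/2, 11)
obs 4: x=2 → posterior Dirichlet(9, 15, 7/2, 11)
obs 5: x=1 → posterior Dirichlet(9, 16, 7/2, 11)
obs 6: x=1 → posterior Dirichlet(9, 17, 7/2, 11)

k = 2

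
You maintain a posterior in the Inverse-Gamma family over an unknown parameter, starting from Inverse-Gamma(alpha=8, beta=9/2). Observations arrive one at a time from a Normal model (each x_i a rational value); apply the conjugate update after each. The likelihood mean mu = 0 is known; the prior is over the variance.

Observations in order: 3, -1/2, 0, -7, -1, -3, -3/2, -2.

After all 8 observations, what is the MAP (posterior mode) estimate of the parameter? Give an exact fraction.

obs 1: x=3 → posterior Inverse-Gamma(17/2, 9)
obs 2: x=-1/2 → posterior Inverse-Gamma(9, 73/8)
obs 3: x=0 → posterior Inverse-Gamma(19/2, 73/8)
obs 4: x=-7 → posterior Inverse-Gamma(10, 269/8)
obs 5: x=-1 → posterior Inverse-Gamma(21/2, 273/8)
obs 6: x=-3 → posterior Inverse-Gamma(11, 309/8)
obs 7: x=-3/2 → posterior Inverse-Gamma(23/2, 159/4)
obs 8: x=-2 → posterior Inverse-Gamma(12, 167/4)

167/52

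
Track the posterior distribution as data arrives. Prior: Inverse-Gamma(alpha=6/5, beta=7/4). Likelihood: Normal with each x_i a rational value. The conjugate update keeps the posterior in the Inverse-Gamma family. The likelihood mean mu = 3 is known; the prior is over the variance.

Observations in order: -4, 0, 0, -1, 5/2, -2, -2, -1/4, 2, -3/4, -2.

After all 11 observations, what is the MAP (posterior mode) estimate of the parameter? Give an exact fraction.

7495/616

obs 1: x=-4 → posterior Inverse-Gamma(17/10, 105/4)
obs 2: x=0 → posterior Inverse-Gamma(11/5, 123/4)
obs 3: x=0 → posterior Inverse-Gamma(27/10, 141/4)
obs 4: x=-1 → posterior Inverse-Gamma(16/5, 173/4)
obs 5: x=5/2 → posterior Inverse-Gamma(37/10, 347/8)
obs 6: x=-2 → posterior Inverse-Gamma(21/5, 447/8)
obs 7: x=-2 → posterior Inverse-Gamma(47/10, 547/8)
obs 8: x=-1/4 → posterior Inverse-Gamma(26/5, 2357/32)
obs 9: x=2 → posterior Inverse-Gamma(57/10, 2373/32)
obs 10: x=-3/4 → posterior Inverse-Gamma(31/5, 1299/16)
obs 11: x=-2 → posterior Inverse-Gamma(67/10, 1499/16)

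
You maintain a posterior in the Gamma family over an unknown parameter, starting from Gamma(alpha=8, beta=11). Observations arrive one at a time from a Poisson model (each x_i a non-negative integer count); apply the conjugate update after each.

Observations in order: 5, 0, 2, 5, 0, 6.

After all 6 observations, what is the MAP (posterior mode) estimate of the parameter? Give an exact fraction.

obs 1: x=5 → posterior Gamma(13, 12)
obs 2: x=0 → posterior Gamma(13, 13)
obs 3: x=2 → posterior Gamma(15, 14)
obs 4: x=5 → posterior Gamma(20, 15)
obs 5: x=0 → posterior Gamma(20, 16)
obs 6: x=6 → posterior Gamma(26, 17)

25/17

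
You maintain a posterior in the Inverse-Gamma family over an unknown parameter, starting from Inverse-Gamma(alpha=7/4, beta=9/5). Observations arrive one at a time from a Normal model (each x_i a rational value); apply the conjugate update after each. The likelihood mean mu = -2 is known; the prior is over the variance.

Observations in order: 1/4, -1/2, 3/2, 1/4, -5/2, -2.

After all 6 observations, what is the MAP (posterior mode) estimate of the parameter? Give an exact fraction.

obs 1: x=1/4 → posterior Inverse-Gamma(9/4, 693/160)
obs 2: x=-1/2 → posterior Inverse-Gamma(11/4, 873/160)
obs 3: x=3/2 → posterior Inverse-Gamma(13/4, 1853/160)
obs 4: x=1/4 → posterior Inverse-Gamma(15/4, 1129/80)
obs 5: x=-5/2 → posterior Inverse-Gamma(17/4, 1139/80)
obs 6: x=-2 → posterior Inverse-Gamma(19/4, 1139/80)

1139/460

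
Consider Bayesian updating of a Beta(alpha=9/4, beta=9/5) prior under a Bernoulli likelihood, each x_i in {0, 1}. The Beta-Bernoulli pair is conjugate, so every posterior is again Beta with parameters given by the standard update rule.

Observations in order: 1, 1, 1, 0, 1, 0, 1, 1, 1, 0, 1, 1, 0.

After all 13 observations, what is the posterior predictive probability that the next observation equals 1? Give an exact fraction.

225/341

obs 1: x=1 → posterior Beta(13/4, 9/5)
obs 2: x=1 → posterior Beta(17/4, 9/5)
obs 3: x=1 → posterior Beta(21/4, 9/5)
obs 4: x=0 → posterior Beta(21/4, 14/5)
obs 5: x=1 → posterior Beta(25/4, 14/5)
obs 6: x=0 → posterior Beta(25/4, 19/5)
obs 7: x=1 → posterior Beta(29/4, 19/5)
obs 8: x=1 → posterior Beta(33/4, 19/5)
obs 9: x=1 → posterior Beta(37/4, 19/5)
obs 10: x=0 → posterior Beta(37/4, 24/5)
obs 11: x=1 → posterior Beta(41/4, 24/5)
obs 12: x=1 → posterior Beta(45/4, 24/5)
obs 13: x=0 → posterior Beta(45/4, 29/5)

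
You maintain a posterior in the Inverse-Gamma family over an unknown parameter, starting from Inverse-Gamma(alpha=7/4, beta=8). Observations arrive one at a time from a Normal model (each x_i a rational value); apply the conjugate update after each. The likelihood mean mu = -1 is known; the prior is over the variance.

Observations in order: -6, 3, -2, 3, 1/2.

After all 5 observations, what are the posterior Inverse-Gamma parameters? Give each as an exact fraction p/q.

alpha=17/4, beta=305/8

obs 1: x=-6 → posterior Inverse-Gamma(9/4, 41/2)
obs 2: x=3 → posterior Inverse-Gamma(11/4, 57/2)
obs 3: x=-2 → posterior Inverse-Gamma(13/4, 29)
obs 4: x=3 → posterior Inverse-Gamma(15/4, 37)
obs 5: x=1/2 → posterior Inverse-Gamma(17/4, 305/8)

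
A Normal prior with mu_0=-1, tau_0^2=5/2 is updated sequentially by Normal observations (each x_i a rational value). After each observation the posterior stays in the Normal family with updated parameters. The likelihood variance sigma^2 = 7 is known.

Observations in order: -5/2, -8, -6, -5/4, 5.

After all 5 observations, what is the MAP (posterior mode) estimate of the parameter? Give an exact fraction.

-311/156

obs 1: x=-5/2 → posterior Normal(-53/38, 35/19)
obs 2: x=-8 → posterior Normal(-133/48, 35/24)
obs 3: x=-6 → posterior Normal(-193/58, 35/29)
obs 4: x=-5/4 → posterior Normal(-411/136, 35/34)
obs 5: x=5 → posterior Normal(-311/156, 35/39)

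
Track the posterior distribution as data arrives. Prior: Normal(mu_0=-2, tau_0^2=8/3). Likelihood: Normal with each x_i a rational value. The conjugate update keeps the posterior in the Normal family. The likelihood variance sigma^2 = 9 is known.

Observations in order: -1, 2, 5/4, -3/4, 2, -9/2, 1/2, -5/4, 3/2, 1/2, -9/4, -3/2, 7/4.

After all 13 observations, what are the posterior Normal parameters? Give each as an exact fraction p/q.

obs 1: x=-1 → posterior Normal(-62/35, 72/35)
obs 2: x=2 → posterior Normal(-46/43, 72/43)
obs 3: x=5/4 → posterior Normal(-12/17, 24/17)
obs 4: x=-3/4 → posterior Normal(-42/59, 72/59)
obs 5: x=2 → posterior Normal(-26/67, 72/67)
obs 6: x=-9/2 → posterior Normal(-62/75, 24/25)
obs 7: x=1/2 → posterior Normal(-58/83, 72/83)
obs 8: x=-5/4 → posterior Normal(-68/91, 72/91)
obs 9: x=3/2 → posterior Normal(-56/99, 8/11)
obs 10: x=1/2 → posterior Normal(-52/107, 72/107)
obs 11: x=-9/4 → posterior Normal(-14/23, 72/115)
obs 12: x=-3/2 → posterior Normal(-2/3, 24/41)
obs 13: x=7/4 → posterior Normal(-68/131, 72/131)

mu_0=-68/131, tau_0^2=72/131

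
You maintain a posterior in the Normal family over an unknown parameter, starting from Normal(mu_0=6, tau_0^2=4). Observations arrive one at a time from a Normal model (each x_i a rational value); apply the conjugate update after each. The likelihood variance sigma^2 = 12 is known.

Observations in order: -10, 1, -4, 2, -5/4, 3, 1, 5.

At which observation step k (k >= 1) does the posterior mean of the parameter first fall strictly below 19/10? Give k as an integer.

obs 1: x=-10 → posterior Normal(2, 3)
obs 2: x=1 → posterior Normal(9/5, 12/5)
obs 3: x=-4 → posterior Normal(5/6, 2)
obs 4: x=2 → posterior Normal(1, 12/7)
obs 5: x=-5/4 → posterior Normal(23/32, 3/2)
obs 6: x=3 → posterior Normal(35/36, 4/3)
obs 7: x=1 → posterior Normal(39/40, 6/5)
obs 8: x=5 → posterior Normal(59/44, 12/11)

k = 2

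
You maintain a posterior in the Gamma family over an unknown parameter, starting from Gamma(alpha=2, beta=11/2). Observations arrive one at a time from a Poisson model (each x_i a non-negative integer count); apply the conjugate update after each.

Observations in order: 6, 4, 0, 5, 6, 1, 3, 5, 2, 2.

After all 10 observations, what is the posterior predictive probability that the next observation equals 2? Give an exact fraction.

obs 1: x=6 → posterior Gamma(8, 13/2)
obs 2: x=4 → posterior Gamma(12, 15/2)
obs 3: x=0 → posterior Gamma(12, 17/2)
obs 4: x=5 → posterior Gamma(17, 19/2)
obs 5: x=6 → posterior Gamma(23, 21/2)
obs 6: x=1 → posterior Gamma(24, 23/2)
obs 7: x=3 → posterior Gamma(27, 25/2)
obs 8: x=5 → posterior Gamma(32, 27/2)
obs 9: x=2 → posterior Gamma(34, 29/2)
obs 10: x=2 → posterior Gamma(36, 31/2)

144648085235595701394437379447866806991770527974879431976/561419128786698034954146033399206769054936403456604977401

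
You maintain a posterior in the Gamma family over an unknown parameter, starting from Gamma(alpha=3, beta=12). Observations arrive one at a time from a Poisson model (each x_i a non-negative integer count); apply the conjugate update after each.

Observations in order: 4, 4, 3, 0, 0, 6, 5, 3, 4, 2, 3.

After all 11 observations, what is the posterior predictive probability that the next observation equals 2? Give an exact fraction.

170170885075110112025686034561002077927488673788187209/673346220481905860719963226704206593022095630190772224

obs 1: x=4 → posterior Gamma(7, 13)
obs 2: x=4 → posterior Gamma(11, 14)
obs 3: x=3 → posterior Gamma(14, 15)
obs 4: x=0 → posterior Gamma(14, 16)
obs 5: x=0 → posterior Gamma(14, 17)
obs 6: x=6 → posterior Gamma(20, 18)
obs 7: x=5 → posterior Gamma(25, 19)
obs 8: x=3 → posterior Gamma(28, 20)
obs 9: x=4 → posterior Gamma(32, 21)
obs 10: x=2 → posterior Gamma(34, 22)
obs 11: x=3 → posterior Gamma(37, 23)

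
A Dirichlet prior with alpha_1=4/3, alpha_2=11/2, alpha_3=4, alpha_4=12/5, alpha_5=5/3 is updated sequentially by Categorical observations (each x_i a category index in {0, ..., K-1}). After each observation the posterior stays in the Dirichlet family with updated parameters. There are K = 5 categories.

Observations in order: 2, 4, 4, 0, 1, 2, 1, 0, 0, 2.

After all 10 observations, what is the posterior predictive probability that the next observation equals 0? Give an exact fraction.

obs 1: x=2 → posterior Dirichlet(4/3, 11/2, 5, 12/5, 5/3)
obs 2: x=4 → posterior Dirichlet(4/3, 11/2, 5, 12/5, 8/3)
obs 3: x=4 → posterior Dirichlet(4/3, 11/2, 5, 12/5, 11/3)
obs 4: x=0 → posterior Dirichlet(7/3, 11/2, 5, 12/5, 11/3)
obs 5: x=1 → posterior Dirichlet(7/3, 13/2, 5, 12/5, 11/3)
obs 6: x=2 → posterior Dirichlet(7/3, 13/2, 6, 12/5, 11/3)
obs 7: x=1 → posterior Dirichlet(7/3, 15/2, 6, 12/5, 11/3)
obs 8: x=0 → posterior Dirichlet(10/3, 15/2, 6, 12/5, 11/3)
obs 9: x=0 → posterior Dirichlet(13/3, 15/2, 6, 12/5, 11/3)
obs 10: x=2 → posterior Dirichlet(13/3, 15/2, 7, 12/5, 11/3)

130/747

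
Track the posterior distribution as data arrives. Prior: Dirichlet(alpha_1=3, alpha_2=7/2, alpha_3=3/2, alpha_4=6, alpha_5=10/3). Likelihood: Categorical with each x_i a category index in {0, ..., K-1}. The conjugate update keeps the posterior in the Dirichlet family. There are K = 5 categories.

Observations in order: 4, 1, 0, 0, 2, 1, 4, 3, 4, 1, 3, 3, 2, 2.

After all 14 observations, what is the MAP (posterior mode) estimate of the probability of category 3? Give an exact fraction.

24/79

obs 1: x=4 → posterior Dirichlet(3, 7/2, 3/2, 6, 13/3)
obs 2: x=1 → posterior Dirichlet(3, 9/2, 3/2, 6, 13/3)
obs 3: x=0 → posterior Dirichlet(4, 9/2, 3/2, 6, 13/3)
obs 4: x=0 → posterior Dirichlet(5, 9/2, 3/2, 6, 13/3)
obs 5: x=2 → posterior Dirichlet(5, 9/2, 5/2, 6, 13/3)
obs 6: x=1 → posterior Dirichlet(5, 11/2, 5/2, 6, 13/3)
obs 7: x=4 → posterior Dirichlet(5, 11/2, 5/2, 6, 16/3)
obs 8: x=3 → posterior Dirichlet(5, 11/2, 5/2, 7, 16/3)
obs 9: x=4 → posterior Dirichlet(5, 11/2, 5/2, 7, 19/3)
obs 10: x=1 → posterior Dirichlet(5, 13/2, 5/2, 7, 19/3)
obs 11: x=3 → posterior Dirichlet(5, 13/2, 5/2, 8, 19/3)
obs 12: x=3 → posterior Dirichlet(5, 13/2, 5/2, 9, 19/3)
obs 13: x=2 → posterior Dirichlet(5, 13/2, 7/2, 9, 19/3)
obs 14: x=2 → posterior Dirichlet(5, 13/2, 9/2, 9, 19/3)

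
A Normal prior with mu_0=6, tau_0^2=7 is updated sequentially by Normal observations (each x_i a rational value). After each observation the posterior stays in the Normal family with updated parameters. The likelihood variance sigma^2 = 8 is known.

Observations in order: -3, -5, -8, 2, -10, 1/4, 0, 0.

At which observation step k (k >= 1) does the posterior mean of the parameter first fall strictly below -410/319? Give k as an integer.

obs 1: x=-3 → posterior Normal(9/5, 56/15)
obs 2: x=-5 → posterior Normal(-4/11, 28/11)
obs 3: x=-8 → posterior Normal(-64/29, 56/29)
obs 4: x=2 → posterior Normal(-25/18, 14/9)
obs 5: x=-10 → posterior Normal(-120/43, 56/43)
obs 6: x=1/4 → posterior Normal(-473/200, 28/25)
obs 7: x=0 → posterior Normal(-473/228, 56/57)
obs 8: x=0 → posterior Normal(-473/256, 7/8)

k = 3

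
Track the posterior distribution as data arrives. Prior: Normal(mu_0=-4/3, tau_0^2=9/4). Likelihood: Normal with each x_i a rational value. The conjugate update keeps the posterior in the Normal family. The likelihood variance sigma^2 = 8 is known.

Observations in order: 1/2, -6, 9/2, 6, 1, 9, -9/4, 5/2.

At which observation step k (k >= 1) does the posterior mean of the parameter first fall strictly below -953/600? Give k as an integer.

obs 1: x=1/2 → posterior Normal(-229/246, 72/41)
obs 2: x=-6 → posterior Normal(-553/300, 36/25)
obs 3: x=9/2 → posterior Normal(-155/177, 72/59)
obs 4: x=6 → posterior Normal(7/204, 18/17)
obs 5: x=1 → posterior Normal(34/231, 72/77)
obs 6: x=9 → posterior Normal(277/258, 36/43)
obs 7: x=-9/4 → posterior Normal(173/228, 72/95)
obs 8: x=5/2 → posterior Normal(1135/1248, 9/13)

k = 2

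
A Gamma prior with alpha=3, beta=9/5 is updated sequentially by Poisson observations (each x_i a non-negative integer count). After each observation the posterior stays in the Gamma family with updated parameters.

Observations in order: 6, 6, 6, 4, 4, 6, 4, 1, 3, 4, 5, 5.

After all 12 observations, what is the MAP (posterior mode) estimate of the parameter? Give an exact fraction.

280/69

obs 1: x=6 → posterior Gamma(9, 14/5)
obs 2: x=6 → posterior Gamma(15, 19/5)
obs 3: x=6 → posterior Gamma(21, 24/5)
obs 4: x=4 → posterior Gamma(25, 29/5)
obs 5: x=4 → posterior Gamma(29, 34/5)
obs 6: x=6 → posterior Gamma(35, 39/5)
obs 7: x=4 → posterior Gamma(39, 44/5)
obs 8: x=1 → posterior Gamma(40, 49/5)
obs 9: x=3 → posterior Gamma(43, 54/5)
obs 10: x=4 → posterior Gamma(47, 59/5)
obs 11: x=5 → posterior Gamma(52, 64/5)
obs 12: x=5 → posterior Gamma(57, 69/5)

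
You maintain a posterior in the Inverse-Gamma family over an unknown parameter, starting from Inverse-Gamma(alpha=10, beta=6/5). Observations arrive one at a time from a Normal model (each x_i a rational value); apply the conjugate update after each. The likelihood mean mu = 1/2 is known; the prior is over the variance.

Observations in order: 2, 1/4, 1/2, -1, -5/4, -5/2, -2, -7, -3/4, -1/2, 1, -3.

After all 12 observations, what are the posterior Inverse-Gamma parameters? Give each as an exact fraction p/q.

alpha=16, beta=7727/160

obs 1: x=2 → posterior Inverse-Gamma(21/2, 93/40)
obs 2: x=1/4 → posterior Inverse-Gamma(11, 377/160)
obs 3: x=1/2 → posterior Inverse-Gamma(23/2, 377/160)
obs 4: x=-1 → posterior Inverse-Gamma(12, 557/160)
obs 5: x=-5/4 → posterior Inverse-Gamma(25/2, 401/80)
obs 6: x=-5/2 → posterior Inverse-Gamma(13, 761/80)
obs 7: x=-2 → posterior Inverse-Gamma(27/2, 1011/80)
obs 8: x=-7 → posterior Inverse-Gamma(14, 3261/80)
obs 9: x=-3/4 → posterior Inverse-Gamma(29/2, 6647/160)
obs 10: x=-1/2 → posterior Inverse-Gamma(15, 6727/160)
obs 11: x=1 → posterior Inverse-Gamma(31/2, 6747/160)
obs 12: x=-3 → posterior Inverse-Gamma(16, 7727/160)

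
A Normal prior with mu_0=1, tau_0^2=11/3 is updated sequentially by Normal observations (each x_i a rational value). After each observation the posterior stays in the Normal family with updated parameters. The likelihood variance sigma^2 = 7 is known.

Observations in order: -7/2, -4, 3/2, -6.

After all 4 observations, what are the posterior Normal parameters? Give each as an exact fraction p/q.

mu_0=-111/65, tau_0^2=77/65

obs 1: x=-7/2 → posterior Normal(-35/64, 77/32)
obs 2: x=-4 → posterior Normal(-123/86, 77/43)
obs 3: x=3/2 → posterior Normal(-5/6, 77/54)
obs 4: x=-6 → posterior Normal(-111/65, 77/65)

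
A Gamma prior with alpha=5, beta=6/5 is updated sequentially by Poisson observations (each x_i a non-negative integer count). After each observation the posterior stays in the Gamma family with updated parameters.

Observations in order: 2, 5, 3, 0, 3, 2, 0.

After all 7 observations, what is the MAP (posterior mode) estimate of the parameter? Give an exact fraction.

obs 1: x=2 → posterior Gamma(7, 11/5)
obs 2: x=5 → posterior Gamma(12, 16/5)
obs 3: x=3 → posterior Gamma(15, 21/5)
obs 4: x=0 → posterior Gamma(15, 26/5)
obs 5: x=3 → posterior Gamma(18, 31/5)
obs 6: x=2 → posterior Gamma(20, 36/5)
obs 7: x=0 → posterior Gamma(20, 41/5)

95/41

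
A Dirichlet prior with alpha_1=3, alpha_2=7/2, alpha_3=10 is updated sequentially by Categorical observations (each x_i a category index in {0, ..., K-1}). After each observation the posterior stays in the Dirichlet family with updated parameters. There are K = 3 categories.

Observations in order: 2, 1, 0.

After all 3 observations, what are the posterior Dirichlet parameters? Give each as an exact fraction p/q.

obs 1: x=2 → posterior Dirichlet(3, 7/2, 11)
obs 2: x=1 → posterior Dirichlet(3, 9/2, 11)
obs 3: x=0 → posterior Dirichlet(4, 9/2, 11)

alpha_1=4, alpha_2=9/2, alpha_3=11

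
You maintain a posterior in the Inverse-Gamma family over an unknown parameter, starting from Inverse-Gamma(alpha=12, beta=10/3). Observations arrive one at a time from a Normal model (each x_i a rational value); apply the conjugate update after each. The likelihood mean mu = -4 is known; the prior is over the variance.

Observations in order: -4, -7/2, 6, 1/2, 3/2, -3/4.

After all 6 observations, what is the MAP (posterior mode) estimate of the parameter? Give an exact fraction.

obs 1: x=-4 → posterior Inverse-Gamma(25/2, 10/3)
obs 2: x=-7/2 → posterior Inverse-Gamma(13, 83/24)
obs 3: x=6 → posterior Inverse-Gamma(27/2, 1283/24)
obs 4: x=1/2 → posterior Inverse-Gamma(14, 763/12)
obs 5: x=3/2 → posterior Inverse-Gamma(29/2, 1889/24)
obs 6: x=-3/4 → posterior Inverse-Gamma(15, 8063/96)

8063/1536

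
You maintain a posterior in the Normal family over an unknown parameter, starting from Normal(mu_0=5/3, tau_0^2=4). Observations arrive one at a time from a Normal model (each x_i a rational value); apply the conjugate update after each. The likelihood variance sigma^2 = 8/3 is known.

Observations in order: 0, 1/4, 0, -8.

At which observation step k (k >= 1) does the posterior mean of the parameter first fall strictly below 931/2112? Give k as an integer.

obs 1: x=0 → posterior Normal(2/3, 8/5)
obs 2: x=1/4 → posterior Normal(49/96, 1)
obs 3: x=0 → posterior Normal(49/132, 8/11)
obs 4: x=-8 → posterior Normal(-239/168, 4/7)

k = 3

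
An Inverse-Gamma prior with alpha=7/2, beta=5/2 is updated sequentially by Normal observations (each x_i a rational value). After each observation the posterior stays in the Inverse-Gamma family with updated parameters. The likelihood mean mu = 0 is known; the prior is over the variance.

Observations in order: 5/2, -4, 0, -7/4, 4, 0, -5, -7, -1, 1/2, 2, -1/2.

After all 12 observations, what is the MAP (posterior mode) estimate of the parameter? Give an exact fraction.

671/112

obs 1: x=5/2 → posterior Inverse-Gamma(4, 45/8)
obs 2: x=-4 → posterior Inverse-Gamma(9/2, 109/8)
obs 3: x=0 → posterior Inverse-Gamma(5, 109/8)
obs 4: x=-7/4 → posterior Inverse-Gamma(11/2, 485/32)
obs 5: x=4 → posterior Inverse-Gamma(6, 741/32)
obs 6: x=0 → posterior Inverse-Gamma(13/2, 741/32)
obs 7: x=-5 → posterior Inverse-Gamma(7, 1141/32)
obs 8: x=-7 → posterior Inverse-Gamma(15/2, 1925/32)
obs 9: x=-1 → posterior Inverse-Gamma(8, 1941/32)
obs 10: x=1/2 → posterior Inverse-Gamma(17/2, 1945/32)
obs 11: x=2 → posterior Inverse-Gamma(9, 2009/32)
obs 12: x=-1/2 → posterior Inverse-Gamma(19/2, 2013/32)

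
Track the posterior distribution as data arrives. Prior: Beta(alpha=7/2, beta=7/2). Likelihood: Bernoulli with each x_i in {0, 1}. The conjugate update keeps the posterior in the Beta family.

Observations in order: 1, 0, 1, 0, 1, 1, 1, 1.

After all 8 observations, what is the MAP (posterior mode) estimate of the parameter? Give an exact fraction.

obs 1: x=1 → posterior Beta(9/2, 7/2)
obs 2: x=0 → posterior Beta(9/2, 9/2)
obs 3: x=1 → posterior Beta(11/2, 9/2)
obs 4: x=0 → posterior Beta(11/2, 11/2)
obs 5: x=1 → posterior Beta(13/2, 11/2)
obs 6: x=1 → posterior Beta(15/2, 11/2)
obs 7: x=1 → posterior Beta(17/2, 11/2)
obs 8: x=1 → posterior Beta(19/2, 11/2)

17/26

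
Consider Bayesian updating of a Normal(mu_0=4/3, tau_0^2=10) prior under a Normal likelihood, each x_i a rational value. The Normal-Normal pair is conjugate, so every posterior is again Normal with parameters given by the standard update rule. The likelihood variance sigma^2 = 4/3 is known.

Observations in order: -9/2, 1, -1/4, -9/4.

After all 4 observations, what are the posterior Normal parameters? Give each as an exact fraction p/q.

mu_0=-131/93, tau_0^2=10/31

obs 1: x=-9/2 → posterior Normal(-389/102, 20/17)
obs 2: x=1 → posterior Normal(-299/192, 5/8)
obs 3: x=-1/4 → posterior Normal(-643/564, 20/47)
obs 4: x=-9/4 → posterior Normal(-131/93, 10/31)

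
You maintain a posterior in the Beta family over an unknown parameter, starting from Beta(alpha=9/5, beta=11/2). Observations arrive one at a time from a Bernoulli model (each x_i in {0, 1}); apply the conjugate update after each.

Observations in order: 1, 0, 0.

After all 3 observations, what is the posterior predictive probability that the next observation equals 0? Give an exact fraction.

obs 1: x=1 → posterior Beta(14/5, 11/2)
obs 2: x=0 → posterior Beta(14/5, 13/2)
obs 3: x=0 → posterior Beta(14/5, 15/2)

75/103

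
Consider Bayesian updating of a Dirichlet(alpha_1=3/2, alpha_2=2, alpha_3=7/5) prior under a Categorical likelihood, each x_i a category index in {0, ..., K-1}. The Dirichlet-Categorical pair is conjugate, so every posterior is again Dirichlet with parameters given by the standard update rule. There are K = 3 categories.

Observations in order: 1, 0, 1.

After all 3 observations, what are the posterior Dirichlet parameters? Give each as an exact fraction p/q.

alpha_1=5/2, alpha_2=4, alpha_3=7/5

obs 1: x=1 → posterior Dirichlet(3/2, 3, 7/5)
obs 2: x=0 → posterior Dirichlet(5/2, 3, 7/5)
obs 3: x=1 → posterior Dirichlet(5/2, 4, 7/5)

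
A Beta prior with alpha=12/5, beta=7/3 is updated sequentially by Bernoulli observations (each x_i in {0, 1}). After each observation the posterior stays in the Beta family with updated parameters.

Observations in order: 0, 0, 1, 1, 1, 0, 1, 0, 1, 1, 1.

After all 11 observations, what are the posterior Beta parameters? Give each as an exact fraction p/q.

obs 1: x=0 → posterior Beta(12/5, 10/3)
obs 2: x=0 → posterior Beta(12/5, 13/3)
obs 3: x=1 → posterior Beta(17/5, 13/3)
obs 4: x=1 → posterior Beta(22/5, 13/3)
obs 5: x=1 → posterior Beta(27/5, 13/3)
obs 6: x=0 → posterior Beta(27/5, 16/3)
obs 7: x=1 → posterior Beta(32/5, 16/3)
obs 8: x=0 → posterior Beta(32/5, 19/3)
obs 9: x=1 → posterior Beta(37/5, 19/3)
obs 10: x=1 → posterior Beta(42/5, 19/3)
obs 11: x=1 → posterior Beta(47/5, 19/3)

alpha=47/5, beta=19/3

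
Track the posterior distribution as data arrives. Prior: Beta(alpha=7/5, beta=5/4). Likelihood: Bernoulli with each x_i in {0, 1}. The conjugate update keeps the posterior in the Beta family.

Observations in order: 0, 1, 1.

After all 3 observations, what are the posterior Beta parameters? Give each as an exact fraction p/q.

alpha=17/5, beta=9/4

obs 1: x=0 → posterior Beta(7/5, 9/4)
obs 2: x=1 → posterior Beta(12/5, 9/4)
obs 3: x=1 → posterior Beta(17/5, 9/4)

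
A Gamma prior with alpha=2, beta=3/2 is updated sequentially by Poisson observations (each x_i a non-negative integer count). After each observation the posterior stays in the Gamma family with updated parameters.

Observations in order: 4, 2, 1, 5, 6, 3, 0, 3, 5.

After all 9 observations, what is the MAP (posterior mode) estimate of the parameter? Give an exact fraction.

obs 1: x=4 → posterior Gamma(6, 5/2)
obs 2: x=2 → posterior Gamma(8, 7/2)
obs 3: x=1 → posterior Gamma(9, 9/2)
obs 4: x=5 → posterior Gamma(14, 11/2)
obs 5: x=6 → posterior Gamma(20, 13/2)
obs 6: x=3 → posterior Gamma(23, 15/2)
obs 7: x=0 → posterior Gamma(23, 17/2)
obs 8: x=3 → posterior Gamma(26, 19/2)
obs 9: x=5 → posterior Gamma(31, 21/2)

20/7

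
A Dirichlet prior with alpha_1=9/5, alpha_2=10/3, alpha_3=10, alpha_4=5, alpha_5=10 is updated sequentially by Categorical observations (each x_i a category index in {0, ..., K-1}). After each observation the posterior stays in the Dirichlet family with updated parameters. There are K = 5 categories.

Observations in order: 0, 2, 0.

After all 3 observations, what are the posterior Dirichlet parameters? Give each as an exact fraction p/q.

obs 1: x=0 → posterior Dirichlet(14/5, 10/3, 10, 5, 10)
obs 2: x=2 → posterior Dirichlet(14/5, 10/3, 11, 5, 10)
obs 3: x=0 → posterior Dirichlet(19/5, 10/3, 11, 5, 10)

alpha_1=19/5, alpha_2=10/3, alpha_3=11, alpha_4=5, alpha_5=10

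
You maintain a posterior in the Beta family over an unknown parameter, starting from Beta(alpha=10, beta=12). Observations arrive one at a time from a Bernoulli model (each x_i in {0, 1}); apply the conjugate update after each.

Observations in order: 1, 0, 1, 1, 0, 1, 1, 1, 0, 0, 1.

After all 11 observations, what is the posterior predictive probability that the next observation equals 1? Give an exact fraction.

17/33

obs 1: x=1 → posterior Beta(11, 12)
obs 2: x=0 → posterior Beta(11, 13)
obs 3: x=1 → posterior Beta(12, 13)
obs 4: x=1 → posterior Beta(13, 13)
obs 5: x=0 → posterior Beta(13, 14)
obs 6: x=1 → posterior Beta(14, 14)
obs 7: x=1 → posterior Beta(15, 14)
obs 8: x=1 → posterior Beta(16, 14)
obs 9: x=0 → posterior Beta(16, 15)
obs 10: x=0 → posterior Beta(16, 16)
obs 11: x=1 → posterior Beta(17, 16)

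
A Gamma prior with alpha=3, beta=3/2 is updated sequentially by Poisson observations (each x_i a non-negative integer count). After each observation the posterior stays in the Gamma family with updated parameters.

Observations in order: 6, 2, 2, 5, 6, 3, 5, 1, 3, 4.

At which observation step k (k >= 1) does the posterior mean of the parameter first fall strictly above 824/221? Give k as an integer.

k = 7

obs 1: x=6 → posterior Gamma(9, 5/2)
obs 2: x=2 → posterior Gamma(11, 7/2)
obs 3: x=2 → posterior Gamma(13, 9/2)
obs 4: x=5 → posterior Gamma(18, 11/2)
obs 5: x=6 → posterior Gamma(24, 13/2)
obs 6: x=3 → posterior Gamma(27, 15/2)
obs 7: x=5 → posterior Gamma(32, 17/2)
obs 8: x=1 → posterior Gamma(33, 19/2)
obs 9: x=3 → posterior Gamma(36, 21/2)
obs 10: x=4 → posterior Gamma(40, 23/2)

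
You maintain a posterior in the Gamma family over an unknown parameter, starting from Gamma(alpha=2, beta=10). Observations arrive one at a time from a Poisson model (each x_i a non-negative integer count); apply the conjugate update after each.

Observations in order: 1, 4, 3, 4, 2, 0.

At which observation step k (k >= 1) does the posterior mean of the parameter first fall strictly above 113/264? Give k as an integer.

obs 1: x=1 → posterior Gamma(3, 11)
obs 2: x=4 → posterior Gamma(7, 12)
obs 3: x=3 → posterior Gamma(10, 13)
obs 4: x=4 → posterior Gamma(14, 14)
obs 5: x=2 → posterior Gamma(16, 15)
obs 6: x=0 → posterior Gamma(16, 16)

k = 2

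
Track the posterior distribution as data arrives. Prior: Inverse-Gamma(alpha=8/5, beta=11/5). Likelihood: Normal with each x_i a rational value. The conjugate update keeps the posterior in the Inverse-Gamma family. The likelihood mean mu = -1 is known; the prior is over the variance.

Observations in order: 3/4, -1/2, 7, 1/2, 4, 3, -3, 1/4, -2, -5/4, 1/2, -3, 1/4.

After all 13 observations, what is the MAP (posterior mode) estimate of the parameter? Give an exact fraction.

647/91

obs 1: x=3/4 → posterior Inverse-Gamma(21/10, 597/160)
obs 2: x=-1/2 → posterior Inverse-Gamma(13/5, 617/160)
obs 3: x=7 → posterior Inverse-Gamma(31/10, 5737/160)
obs 4: x=1/2 → posterior Inverse-Gamma(18/5, 5917/160)
obs 5: x=4 → posterior Inverse-Gamma(41/10, 7917/160)
obs 6: x=3 → posterior Inverse-Gamma(23/5, 9197/160)
obs 7: x=-3 → posterior Inverse-Gamma(51/10, 9517/160)
obs 8: x=1/4 → posterior Inverse-Gamma(28/5, 4821/80)
obs 9: x=-2 → posterior Inverse-Gamma(61/10, 4861/80)
obs 10: x=-5/4 → posterior Inverse-Gamma(33/5, 9727/160)
obs 11: x=1/2 → posterior Inverse-Gamma(71/10, 9907/160)
obs 12: x=-3 → posterior Inverse-Gamma(38/5, 10227/160)
obs 13: x=1/4 → posterior Inverse-Gamma(81/10, 647/10)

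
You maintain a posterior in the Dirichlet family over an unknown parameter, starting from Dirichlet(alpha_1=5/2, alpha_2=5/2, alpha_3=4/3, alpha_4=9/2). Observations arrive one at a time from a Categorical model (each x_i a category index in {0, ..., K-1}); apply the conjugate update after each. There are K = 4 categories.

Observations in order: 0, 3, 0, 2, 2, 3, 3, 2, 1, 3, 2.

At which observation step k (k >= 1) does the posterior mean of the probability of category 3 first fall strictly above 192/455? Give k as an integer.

obs 1: x=0 → posterior Dirichlet(7/2, 5/2, 4/3, 9/2)
obs 2: x=3 → posterior Dirichlet(7/2, 5/2, 4/3, 11/2)
obs 3: x=0 → posterior Dirichlet(9/2, 5/2, 4/3, 11/2)
obs 4: x=2 → posterior Dirichlet(9/2, 5/2, 7/3, 11/2)
obs 5: x=2 → posterior Dirichlet(9/2, 5/2, 10/3, 11/2)
obs 6: x=3 → posterior Dirichlet(9/2, 5/2, 10/3, 13/2)
obs 7: x=3 → posterior Dirichlet(9/2, 5/2, 10/3, 15/2)
obs 8: x=2 → posterior Dirichlet(9/2, 5/2, 13/3, 15/2)
obs 9: x=1 → posterior Dirichlet(9/2, 7/2, 13/3, 15/2)
obs 10: x=3 → posterior Dirichlet(9/2, 7/2, 13/3, 17/2)
obs 11: x=2 → posterior Dirichlet(9/2, 7/2, 16/3, 17/2)

k = 2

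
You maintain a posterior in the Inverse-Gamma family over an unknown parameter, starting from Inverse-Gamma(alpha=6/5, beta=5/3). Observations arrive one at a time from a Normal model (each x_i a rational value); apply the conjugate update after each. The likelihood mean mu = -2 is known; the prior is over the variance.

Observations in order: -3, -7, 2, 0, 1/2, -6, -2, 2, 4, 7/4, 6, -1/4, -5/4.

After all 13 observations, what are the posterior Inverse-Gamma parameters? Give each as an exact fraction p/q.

obs 1: x=-3 → posterior Inverse-Gamma(17/10, 13/6)
obs 2: x=-7 → posterior Inverse-Gamma(11/5, 44/3)
obs 3: x=2 → posterior Inverse-Gamma(27/10, 68/3)
obs 4: x=0 → posterior Inverse-Gamma(16/5, 74/3)
obs 5: x=1/2 → posterior Inverse-Gamma(37/10, 667/24)
obs 6: x=-6 → posterior Inverse-Gamma(21/5, 859/24)
obs 7: x=-2 → posterior Inverse-Gamma(47/10, 859/24)
obs 8: x=2 → posterior Inverse-Gamma(26/5, 1051/24)
obs 9: x=4 → posterior Inverse-Gamma(57/10, 1483/24)
obs 10: x=7/4 → posterior Inverse-Gamma(31/5, 6607/96)
obs 11: x=6 → posterior Inverse-Gamma(67/10, 9679/96)
obs 12: x=-1/4 → posterior Inverse-Gamma(36/5, 4913/48)
obs 13: x=-5/4 → posterior Inverse-Gamma(77/10, 9853/96)

alpha=77/10, beta=9853/96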